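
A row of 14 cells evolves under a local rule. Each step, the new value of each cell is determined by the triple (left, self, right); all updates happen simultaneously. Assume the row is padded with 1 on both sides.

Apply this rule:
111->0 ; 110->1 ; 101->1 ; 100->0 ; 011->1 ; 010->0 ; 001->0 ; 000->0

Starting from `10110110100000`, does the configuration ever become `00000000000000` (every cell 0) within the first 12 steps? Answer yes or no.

yes

11111111000000
00000001000000
00000000000000
all cells are 0 at step 3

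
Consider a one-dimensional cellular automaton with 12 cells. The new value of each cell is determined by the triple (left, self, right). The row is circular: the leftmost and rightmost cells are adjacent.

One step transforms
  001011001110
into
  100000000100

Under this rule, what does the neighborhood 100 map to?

At position 6 the neighborhood is 100; the next row has 0 there.

0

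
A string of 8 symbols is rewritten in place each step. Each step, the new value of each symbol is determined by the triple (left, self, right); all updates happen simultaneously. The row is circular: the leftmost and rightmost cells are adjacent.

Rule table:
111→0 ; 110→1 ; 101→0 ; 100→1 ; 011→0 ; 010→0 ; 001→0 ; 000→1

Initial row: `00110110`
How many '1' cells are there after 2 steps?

3

10010011
11001000
count of 1: 3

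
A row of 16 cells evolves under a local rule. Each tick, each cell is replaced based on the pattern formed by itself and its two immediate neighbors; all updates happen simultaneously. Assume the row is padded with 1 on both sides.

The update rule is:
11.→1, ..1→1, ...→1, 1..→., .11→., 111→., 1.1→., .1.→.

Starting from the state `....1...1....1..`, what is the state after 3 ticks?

tick 1: .111..11..111..1
tick 2: ...1.1.1.1..1.1.
tick 3: .11........1....

.11........1....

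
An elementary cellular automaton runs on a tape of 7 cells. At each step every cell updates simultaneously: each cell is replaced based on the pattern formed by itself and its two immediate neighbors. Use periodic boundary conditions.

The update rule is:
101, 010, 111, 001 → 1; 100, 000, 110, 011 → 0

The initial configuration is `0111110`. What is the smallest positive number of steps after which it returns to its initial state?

1011100
1101001
1011010
1100111
1001011
0011101
0101011
1111100
0111001
1010011
0110101
1001111
0010111
0111010
1010110
1111001
1110010
0100111
1101010
0011111
0101110
1110100
0101101
1110011
1100101
1001110
1010101
0111110

28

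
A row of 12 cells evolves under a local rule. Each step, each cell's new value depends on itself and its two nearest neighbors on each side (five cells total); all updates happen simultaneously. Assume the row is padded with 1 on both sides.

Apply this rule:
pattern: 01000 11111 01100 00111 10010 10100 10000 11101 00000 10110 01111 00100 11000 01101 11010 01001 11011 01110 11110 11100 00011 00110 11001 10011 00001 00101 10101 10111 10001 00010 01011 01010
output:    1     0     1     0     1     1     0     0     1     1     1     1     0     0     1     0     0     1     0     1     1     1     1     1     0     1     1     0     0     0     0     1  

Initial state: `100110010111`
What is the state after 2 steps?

000000011110

111111110010
000000011110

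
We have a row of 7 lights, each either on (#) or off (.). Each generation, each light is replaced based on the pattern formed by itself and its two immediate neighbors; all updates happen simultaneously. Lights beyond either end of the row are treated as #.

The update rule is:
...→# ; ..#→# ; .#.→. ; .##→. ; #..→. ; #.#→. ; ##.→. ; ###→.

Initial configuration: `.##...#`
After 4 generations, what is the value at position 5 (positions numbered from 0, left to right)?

....##.
.###...
.....##
.####..
position 5 holds .

.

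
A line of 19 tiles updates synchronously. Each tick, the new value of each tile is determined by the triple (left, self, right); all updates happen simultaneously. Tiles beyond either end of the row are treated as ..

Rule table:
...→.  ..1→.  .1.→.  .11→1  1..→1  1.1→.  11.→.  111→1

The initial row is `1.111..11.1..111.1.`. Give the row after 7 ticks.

..11.1.1...1.11...1
..1.....1....1.1...
...1.....1......1..
....1.....1......1.
.....1.....1......1
......1.....1......
.......1.....1.....

.......1.....1.....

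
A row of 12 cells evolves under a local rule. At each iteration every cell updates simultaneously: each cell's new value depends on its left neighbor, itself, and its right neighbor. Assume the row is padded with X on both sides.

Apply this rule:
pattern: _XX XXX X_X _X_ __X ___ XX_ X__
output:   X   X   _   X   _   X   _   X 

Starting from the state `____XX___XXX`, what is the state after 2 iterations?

iteration 1: XXX_X_XX_XXX
iteration 2: XX__X_X__XXX

XX__X_X__XXX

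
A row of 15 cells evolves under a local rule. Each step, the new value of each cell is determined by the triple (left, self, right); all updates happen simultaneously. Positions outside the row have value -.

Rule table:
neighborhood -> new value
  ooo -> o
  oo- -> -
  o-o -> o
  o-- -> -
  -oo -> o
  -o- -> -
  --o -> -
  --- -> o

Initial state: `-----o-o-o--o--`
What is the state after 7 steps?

oooo--o-o-----o
ooo----o--ooo--
oo--oo----oo--o
o---o--oo-o----
--o----o-o--ooo
o---oo--o---oo-
--o-o-----o-o--

--o-o-----o-o--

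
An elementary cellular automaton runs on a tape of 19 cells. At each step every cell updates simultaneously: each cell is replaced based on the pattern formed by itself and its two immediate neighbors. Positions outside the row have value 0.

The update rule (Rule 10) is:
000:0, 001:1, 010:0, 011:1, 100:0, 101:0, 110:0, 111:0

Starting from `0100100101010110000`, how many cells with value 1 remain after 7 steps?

2

1001001000000100000
0010010000001000000
0100100000010000000
1001000000100000000
0010000001000000000
0100000010000000000
1000000100000000000
count of 1: 2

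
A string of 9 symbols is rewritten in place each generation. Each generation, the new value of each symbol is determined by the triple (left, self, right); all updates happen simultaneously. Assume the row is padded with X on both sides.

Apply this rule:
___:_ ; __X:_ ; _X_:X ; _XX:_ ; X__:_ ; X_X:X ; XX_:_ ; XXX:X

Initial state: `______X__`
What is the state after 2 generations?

______X__  (fixed point — unchanged through generation 2)

______X__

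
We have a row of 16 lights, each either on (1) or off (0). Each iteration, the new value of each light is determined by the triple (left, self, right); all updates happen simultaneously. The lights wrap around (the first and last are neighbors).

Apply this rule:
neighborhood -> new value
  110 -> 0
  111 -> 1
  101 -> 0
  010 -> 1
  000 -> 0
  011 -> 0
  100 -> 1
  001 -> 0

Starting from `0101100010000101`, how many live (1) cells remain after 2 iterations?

7

0100010011000101
0110011000100101
count of 1: 7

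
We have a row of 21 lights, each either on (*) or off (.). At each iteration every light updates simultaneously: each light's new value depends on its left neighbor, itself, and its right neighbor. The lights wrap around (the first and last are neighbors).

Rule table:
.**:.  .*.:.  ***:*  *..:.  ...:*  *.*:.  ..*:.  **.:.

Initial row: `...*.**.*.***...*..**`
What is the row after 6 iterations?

***.........**....*..

.*.........*..*......
...*******......*****
.*..*****..****..***.
.....***....**....*..
****..*..**....**...*
***.........**....*..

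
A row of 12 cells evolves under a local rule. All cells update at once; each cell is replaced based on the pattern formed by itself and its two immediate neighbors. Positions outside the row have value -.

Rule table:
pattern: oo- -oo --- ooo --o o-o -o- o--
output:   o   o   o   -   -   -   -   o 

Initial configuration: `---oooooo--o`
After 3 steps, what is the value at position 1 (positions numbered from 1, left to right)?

o

oo-o----oo--
oo--ooo-oooo
ooo-o-o-o--o
position 1 holds o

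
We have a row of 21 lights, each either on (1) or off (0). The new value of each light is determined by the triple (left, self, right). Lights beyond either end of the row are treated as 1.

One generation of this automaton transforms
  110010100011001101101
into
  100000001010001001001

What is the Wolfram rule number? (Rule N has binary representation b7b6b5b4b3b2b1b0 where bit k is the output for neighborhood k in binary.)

137

position 0: 111 → 1  (bit 7 = 1)
position 1: 110 → 0  (bit 6 = 0)
position 5: 101 → 0  (bit 5 = 0)
position 2: 100 → 0  (bit 4 = 0)
position 10: 011 → 1  (bit 3 = 1)
position 4: 010 → 0  (bit 2 = 0)
position 3: 001 → 0  (bit 1 = 0)
position 8: 000 → 1  (bit 0 = 1)
bits b7..b0 = 10001001 = 137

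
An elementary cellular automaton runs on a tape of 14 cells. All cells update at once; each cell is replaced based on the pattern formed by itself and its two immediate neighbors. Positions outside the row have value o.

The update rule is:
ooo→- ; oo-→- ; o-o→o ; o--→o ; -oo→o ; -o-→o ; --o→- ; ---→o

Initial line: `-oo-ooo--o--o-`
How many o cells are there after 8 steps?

step 1: oo-oo--o-oo-oo
step 2: --oo-o-ooo-oo-
step 3: o-o-oooo--oo-o
step 4: -oooo---o-o-oo
step 5: oo---oo-ooooo-
step 6: --oo-o-oo----o
step 7: o-o-oooo-ooo-o
step 8: -oooo---oo--oo
count of o: 8

8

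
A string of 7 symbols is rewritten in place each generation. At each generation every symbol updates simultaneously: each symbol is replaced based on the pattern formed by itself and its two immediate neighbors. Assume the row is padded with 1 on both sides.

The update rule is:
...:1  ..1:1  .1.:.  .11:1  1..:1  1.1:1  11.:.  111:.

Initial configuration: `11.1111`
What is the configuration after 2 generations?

..11...
111.111

111.111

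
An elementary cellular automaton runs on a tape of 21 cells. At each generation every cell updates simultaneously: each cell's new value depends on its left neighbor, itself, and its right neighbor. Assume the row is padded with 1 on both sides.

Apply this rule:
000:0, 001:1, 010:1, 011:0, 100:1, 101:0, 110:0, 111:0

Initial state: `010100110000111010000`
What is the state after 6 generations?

010111001001000011001
010000111111100100110
011001000000011111000
000111100000100000101
101000010001110001100
001100111010001010011

001100111010001010011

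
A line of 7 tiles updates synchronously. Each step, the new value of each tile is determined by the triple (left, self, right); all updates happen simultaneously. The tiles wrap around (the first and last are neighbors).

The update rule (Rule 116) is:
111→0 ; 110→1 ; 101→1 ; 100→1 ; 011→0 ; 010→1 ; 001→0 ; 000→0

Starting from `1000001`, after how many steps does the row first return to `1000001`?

7

step 1: 1100000
step 2: 0110000
step 3: 0011000
step 4: 0001100
step 5: 0000110
step 6: 0000011
step 7: 1000001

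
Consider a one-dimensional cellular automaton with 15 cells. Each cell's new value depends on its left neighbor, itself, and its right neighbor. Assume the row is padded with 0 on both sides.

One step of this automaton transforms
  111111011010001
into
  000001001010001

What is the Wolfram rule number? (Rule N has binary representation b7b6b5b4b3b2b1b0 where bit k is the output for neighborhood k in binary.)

68

position 1: 111 → 0  (bit 7 = 0)
position 5: 110 → 1  (bit 6 = 1)
position 6: 101 → 0  (bit 5 = 0)
position 11: 100 → 0  (bit 4 = 0)
position 0: 011 → 0  (bit 3 = 0)
position 10: 010 → 1  (bit 2 = 1)
position 13: 001 → 0  (bit 1 = 0)
position 12: 000 → 0  (bit 0 = 0)
bits b7..b0 = 01000100 = 68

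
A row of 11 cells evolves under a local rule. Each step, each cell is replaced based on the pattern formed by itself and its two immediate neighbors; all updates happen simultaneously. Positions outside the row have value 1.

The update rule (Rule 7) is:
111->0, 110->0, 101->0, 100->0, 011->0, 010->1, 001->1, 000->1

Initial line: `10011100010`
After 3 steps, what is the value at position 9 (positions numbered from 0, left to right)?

1

step 1: 00100001110
step 2: 01101110000
step 3: 00000000111
position 9 holds 1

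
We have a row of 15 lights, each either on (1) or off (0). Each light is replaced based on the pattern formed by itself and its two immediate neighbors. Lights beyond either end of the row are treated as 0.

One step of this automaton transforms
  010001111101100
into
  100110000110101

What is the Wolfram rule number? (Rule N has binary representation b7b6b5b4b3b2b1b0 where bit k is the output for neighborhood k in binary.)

99

position 6: 111 → 0  (bit 7 = 0)
position 9: 110 → 1  (bit 6 = 1)
position 10: 101 → 1  (bit 5 = 1)
position 2: 100 → 0  (bit 4 = 0)
position 5: 011 → 0  (bit 3 = 0)
position 1: 010 → 0  (bit 2 = 0)
position 0: 001 → 1  (bit 1 = 1)
position 3: 000 → 1  (bit 0 = 1)
bits b7..b0 = 01100011 = 99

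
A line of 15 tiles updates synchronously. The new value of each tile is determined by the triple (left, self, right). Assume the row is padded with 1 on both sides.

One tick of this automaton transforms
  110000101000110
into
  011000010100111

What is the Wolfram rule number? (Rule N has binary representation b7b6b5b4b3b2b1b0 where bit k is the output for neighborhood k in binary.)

position 0: 111 → 0  (bit 7 = 0)
position 1: 110 → 1  (bit 6 = 1)
position 7: 101 → 1  (bit 5 = 1)
position 2: 100 → 1  (bit 4 = 1)
position 12: 011 → 1  (bit 3 = 1)
position 6: 010 → 0  (bit 2 = 0)
position 5: 001 → 0  (bit 1 = 0)
position 3: 000 → 0  (bit 0 = 0)
bits b7..b0 = 01111000 = 120

120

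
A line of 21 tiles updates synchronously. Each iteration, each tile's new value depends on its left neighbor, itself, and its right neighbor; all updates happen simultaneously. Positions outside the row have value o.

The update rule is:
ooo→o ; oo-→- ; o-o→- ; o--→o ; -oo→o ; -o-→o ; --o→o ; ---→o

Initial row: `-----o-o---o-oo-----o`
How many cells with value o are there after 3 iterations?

18

oooooo-ooooo-o-oooooo
ooooo--oooo--o-oooooo
oooo-ooooo-ooo-oooooo
count of o: 18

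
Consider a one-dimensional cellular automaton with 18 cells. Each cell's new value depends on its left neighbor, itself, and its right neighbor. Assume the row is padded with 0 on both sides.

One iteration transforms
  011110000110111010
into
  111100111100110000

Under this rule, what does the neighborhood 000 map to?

1

At position 6 the neighborhood is 000; the next row has 1 there.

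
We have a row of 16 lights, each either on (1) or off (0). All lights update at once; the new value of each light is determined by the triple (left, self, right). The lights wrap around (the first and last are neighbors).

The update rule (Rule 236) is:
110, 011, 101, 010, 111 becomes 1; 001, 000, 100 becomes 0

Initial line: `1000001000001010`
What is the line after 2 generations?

1000001000001111

1000001000001111
1000001000001111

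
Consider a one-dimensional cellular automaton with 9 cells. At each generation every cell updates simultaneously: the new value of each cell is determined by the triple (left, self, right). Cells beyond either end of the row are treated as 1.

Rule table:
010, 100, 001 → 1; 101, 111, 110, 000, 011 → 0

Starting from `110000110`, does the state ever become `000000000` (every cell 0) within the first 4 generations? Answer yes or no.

yes

generation 1: 001001000
generation 2: 111111101
generation 3: 000000000
all cells are 0 at generation 3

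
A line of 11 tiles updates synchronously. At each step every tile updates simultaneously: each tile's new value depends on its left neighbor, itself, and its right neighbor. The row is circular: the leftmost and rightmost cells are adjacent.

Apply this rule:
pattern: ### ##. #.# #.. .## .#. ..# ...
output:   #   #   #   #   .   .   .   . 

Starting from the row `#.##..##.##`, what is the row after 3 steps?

.###.##..##

##.##..##.#
###.##..##.
.###.##..##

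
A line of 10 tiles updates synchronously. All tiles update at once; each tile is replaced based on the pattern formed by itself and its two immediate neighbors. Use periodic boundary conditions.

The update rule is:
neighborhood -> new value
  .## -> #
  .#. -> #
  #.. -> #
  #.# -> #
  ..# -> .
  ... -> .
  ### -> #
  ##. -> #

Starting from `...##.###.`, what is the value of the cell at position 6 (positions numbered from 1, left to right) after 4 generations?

...#######
#..#######
##.#######
##########
position 6 holds #

#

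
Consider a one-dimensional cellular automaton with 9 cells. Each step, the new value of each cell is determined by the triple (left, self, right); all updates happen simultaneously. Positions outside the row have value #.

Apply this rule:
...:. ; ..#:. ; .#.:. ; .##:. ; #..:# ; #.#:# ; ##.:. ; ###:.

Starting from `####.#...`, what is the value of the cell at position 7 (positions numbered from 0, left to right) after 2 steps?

....#.#..
#....#.#.
position 7 holds #

#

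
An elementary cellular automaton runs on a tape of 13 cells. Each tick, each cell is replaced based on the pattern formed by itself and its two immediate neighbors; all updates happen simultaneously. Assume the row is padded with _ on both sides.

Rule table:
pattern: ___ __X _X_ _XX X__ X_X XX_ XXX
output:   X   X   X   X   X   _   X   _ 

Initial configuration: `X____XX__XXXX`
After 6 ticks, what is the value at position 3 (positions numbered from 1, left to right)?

XXXXXXXXXX__X
X________XXXX
XXXXXXXXXX__X  (repeats tick 1; period 2)
tick 6: X________XXXX
position 3 holds _

_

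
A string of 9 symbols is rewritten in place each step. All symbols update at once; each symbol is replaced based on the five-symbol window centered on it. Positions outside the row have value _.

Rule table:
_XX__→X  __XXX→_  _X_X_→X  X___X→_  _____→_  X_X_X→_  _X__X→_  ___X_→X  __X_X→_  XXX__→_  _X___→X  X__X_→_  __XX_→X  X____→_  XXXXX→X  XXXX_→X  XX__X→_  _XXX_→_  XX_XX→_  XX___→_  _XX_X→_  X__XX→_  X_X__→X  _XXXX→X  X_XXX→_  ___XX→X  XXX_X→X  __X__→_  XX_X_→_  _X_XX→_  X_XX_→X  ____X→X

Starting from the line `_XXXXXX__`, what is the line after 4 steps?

step 1: X_XXXX___
step 2: ___XX____
step 3: _XXXX____
step 4: X_XX_____

X_XX_____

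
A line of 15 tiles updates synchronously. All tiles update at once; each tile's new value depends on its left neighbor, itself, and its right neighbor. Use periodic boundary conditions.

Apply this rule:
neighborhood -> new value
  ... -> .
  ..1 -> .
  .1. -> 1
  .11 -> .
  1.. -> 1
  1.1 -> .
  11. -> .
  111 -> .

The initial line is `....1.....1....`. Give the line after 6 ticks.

.1........1....

tick 1: ....11....11...
tick 2: ......1.....1..
tick 3: ......11....11.
tick 4: ........1.....1
tick 5: 1.......11....1
tick 6: .1........1....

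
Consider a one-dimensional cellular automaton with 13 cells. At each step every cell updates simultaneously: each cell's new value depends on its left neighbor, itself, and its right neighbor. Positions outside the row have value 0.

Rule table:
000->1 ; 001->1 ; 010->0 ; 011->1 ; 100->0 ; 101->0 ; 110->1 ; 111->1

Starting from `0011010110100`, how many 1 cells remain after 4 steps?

1111000110001
1111011110110
1111011110110  (fixed point — unchanged through step 4)
count of 1: 10

10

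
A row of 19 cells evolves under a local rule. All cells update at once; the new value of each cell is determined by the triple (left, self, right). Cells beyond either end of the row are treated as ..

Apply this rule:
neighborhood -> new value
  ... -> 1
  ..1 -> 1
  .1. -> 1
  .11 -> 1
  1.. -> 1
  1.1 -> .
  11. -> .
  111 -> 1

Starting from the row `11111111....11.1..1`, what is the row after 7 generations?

1.11111..1111.111.1

generation 1: 1111111.11111..1111
generation 2: 111111..1111.11111.
generation 3: 11111.11111..1111.1
generation 4: 1111..1111.11111..1
generation 5: 111.11111..1111.111
generation 6: 11..1111.11111..11.
generation 7: 1.11111..1111.111.1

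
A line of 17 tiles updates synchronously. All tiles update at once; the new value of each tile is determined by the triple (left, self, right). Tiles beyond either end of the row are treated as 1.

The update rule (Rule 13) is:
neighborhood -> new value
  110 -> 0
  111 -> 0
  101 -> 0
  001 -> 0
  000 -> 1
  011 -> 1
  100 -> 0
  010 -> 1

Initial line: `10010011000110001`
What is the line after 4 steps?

01010010010100101

step 1: 00010010010100101
step 2: 01010010010100101
step 3: 01010010010100101  (fixed point — unchanged through step 4)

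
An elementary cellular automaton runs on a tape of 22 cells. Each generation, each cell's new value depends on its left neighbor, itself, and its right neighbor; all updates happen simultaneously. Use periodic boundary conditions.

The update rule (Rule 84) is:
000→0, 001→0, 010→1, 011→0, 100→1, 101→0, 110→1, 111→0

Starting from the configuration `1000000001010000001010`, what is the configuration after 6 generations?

generation 1: 1100000001011000001010
generation 2: 0110000001001100001010
generation 3: 0011000001100110001011
generation 4: 1001100000110011001001
generation 5: 1100110000011001101100
generation 6: 0110011000001100100110

0110011000001100100110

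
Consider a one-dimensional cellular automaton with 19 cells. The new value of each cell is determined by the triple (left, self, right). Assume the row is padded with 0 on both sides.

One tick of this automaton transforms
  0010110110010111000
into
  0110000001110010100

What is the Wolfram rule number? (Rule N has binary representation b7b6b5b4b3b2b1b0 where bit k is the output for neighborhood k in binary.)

150

position 14: 111 → 1  (bit 7 = 1)
position 5: 110 → 0  (bit 6 = 0)
position 3: 101 → 0  (bit 5 = 0)
position 9: 100 → 1  (bit 4 = 1)
position 4: 011 → 0  (bit 3 = 0)
position 2: 010 → 1  (bit 2 = 1)
position 1: 001 → 1  (bit 1 = 1)
position 0: 000 → 0  (bit 0 = 0)
bits b7..b0 = 10010110 = 150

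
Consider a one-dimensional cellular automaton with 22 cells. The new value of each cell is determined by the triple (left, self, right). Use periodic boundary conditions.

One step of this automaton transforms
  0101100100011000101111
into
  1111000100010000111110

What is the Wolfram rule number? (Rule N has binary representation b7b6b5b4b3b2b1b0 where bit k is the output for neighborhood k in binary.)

172

position 19: 111 → 1  (bit 7 = 1)
position 4: 110 → 0  (bit 6 = 0)
position 0: 101 → 1  (bit 5 = 1)
position 5: 100 → 0  (bit 4 = 0)
position 3: 011 → 1  (bit 3 = 1)
position 1: 010 → 1  (bit 2 = 1)
position 6: 001 → 0  (bit 1 = 0)
position 9: 000 → 0  (bit 0 = 0)
bits b7..b0 = 10101100 = 172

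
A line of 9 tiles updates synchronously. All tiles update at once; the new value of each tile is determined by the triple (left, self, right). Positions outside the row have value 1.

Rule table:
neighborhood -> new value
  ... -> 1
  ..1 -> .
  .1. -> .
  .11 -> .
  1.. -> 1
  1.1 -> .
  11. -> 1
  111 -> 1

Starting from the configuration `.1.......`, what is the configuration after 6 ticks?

11111..1.

..111111.
1..11111.
11..1111.
111..111.
1111..11.
11111..1.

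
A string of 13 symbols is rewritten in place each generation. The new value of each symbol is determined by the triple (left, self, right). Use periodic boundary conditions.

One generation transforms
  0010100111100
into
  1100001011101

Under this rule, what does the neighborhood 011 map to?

At position 7 the neighborhood is 011; the next row has 0 there.

0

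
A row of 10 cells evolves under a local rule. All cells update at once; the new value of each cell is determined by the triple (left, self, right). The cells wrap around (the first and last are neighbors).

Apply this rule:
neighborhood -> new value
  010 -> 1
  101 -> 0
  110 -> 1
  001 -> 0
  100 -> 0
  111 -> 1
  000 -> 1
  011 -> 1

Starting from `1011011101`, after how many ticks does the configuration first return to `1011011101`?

1

1011011101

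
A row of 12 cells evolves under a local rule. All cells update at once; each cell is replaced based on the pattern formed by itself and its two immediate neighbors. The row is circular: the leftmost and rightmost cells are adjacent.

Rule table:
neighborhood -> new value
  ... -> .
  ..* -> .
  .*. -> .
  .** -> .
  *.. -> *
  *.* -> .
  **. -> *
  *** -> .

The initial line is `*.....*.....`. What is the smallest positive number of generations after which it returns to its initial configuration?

6

generation 1: .*.....*....
generation 2: ..*.....*...
generation 3: ...*.....*..
generation 4: ....*.....*.
generation 5: .....*.....*
generation 6: *.....*.....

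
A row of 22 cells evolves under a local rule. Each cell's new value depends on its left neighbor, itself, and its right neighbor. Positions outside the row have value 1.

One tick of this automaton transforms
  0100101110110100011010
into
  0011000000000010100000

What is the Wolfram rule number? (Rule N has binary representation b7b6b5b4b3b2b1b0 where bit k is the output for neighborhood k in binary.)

18

position 7: 111 → 0  (bit 7 = 0)
position 8: 110 → 0  (bit 6 = 0)
position 0: 101 → 0  (bit 5 = 0)
position 2: 100 → 1  (bit 4 = 1)
position 6: 011 → 0  (bit 3 = 0)
position 1: 010 → 0  (bit 2 = 0)
position 3: 001 → 1  (bit 1 = 1)
position 15: 000 → 0  (bit 0 = 0)
bits b7..b0 = 00010010 = 18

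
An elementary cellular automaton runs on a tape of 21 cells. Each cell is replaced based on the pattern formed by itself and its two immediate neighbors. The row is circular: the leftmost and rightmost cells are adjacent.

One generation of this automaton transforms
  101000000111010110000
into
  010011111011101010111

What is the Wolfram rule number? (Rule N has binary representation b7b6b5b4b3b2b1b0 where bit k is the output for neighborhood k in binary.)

position 10: 111 → 1  (bit 7 = 1)
position 11: 110 → 1  (bit 6 = 1)
position 1: 101 → 1  (bit 5 = 1)
position 3: 100 → 0  (bit 4 = 0)
position 9: 011 → 0  (bit 3 = 0)
position 0: 010 → 0  (bit 2 = 0)
position 8: 001 → 1  (bit 1 = 1)
position 4: 000 → 1  (bit 0 = 1)
bits b7..b0 = 11100011 = 227

227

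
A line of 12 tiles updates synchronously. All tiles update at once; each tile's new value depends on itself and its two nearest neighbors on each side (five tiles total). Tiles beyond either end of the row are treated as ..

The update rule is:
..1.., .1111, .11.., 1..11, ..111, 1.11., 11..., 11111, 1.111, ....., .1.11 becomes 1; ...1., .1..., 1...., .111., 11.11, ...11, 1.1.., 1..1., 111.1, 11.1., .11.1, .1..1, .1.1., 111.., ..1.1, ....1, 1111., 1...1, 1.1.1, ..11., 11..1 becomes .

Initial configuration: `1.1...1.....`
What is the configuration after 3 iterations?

11.....1111.

iteration 1: ......1..111
iteration 2: 1111..1.11..
iteration 3: 11.....1111.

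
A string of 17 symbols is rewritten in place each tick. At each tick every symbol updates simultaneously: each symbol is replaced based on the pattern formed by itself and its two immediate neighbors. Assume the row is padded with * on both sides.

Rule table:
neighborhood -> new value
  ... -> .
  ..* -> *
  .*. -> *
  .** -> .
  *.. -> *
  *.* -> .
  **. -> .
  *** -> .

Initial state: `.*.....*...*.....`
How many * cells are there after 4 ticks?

3

.**...***.***...*
...*.*.......*.*.
*.**.**.....**.*.
.......*...*...*.
count of *: 3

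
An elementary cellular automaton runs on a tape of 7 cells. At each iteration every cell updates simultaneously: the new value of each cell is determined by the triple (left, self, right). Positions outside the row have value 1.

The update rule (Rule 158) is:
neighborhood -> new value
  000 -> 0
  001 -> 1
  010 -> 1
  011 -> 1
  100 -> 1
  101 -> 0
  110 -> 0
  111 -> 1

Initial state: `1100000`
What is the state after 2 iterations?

0011011

1010001
0011011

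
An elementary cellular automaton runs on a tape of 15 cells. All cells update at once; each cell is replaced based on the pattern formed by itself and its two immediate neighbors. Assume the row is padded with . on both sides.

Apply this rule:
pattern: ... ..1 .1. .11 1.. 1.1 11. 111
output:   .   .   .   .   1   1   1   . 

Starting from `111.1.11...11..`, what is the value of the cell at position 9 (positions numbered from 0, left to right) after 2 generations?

1

..11.1.11...11.
...11.1.11...11
position 9 holds 1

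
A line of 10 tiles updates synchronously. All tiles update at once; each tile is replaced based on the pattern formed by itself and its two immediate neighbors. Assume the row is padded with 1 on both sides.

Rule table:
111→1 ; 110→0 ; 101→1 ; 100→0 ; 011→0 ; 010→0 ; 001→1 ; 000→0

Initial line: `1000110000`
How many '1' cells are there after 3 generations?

3

0001000001
0010000010
0100000101
count of 1: 3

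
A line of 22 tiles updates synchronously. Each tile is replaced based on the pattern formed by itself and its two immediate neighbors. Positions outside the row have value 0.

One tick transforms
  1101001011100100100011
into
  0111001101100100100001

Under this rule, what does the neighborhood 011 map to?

At position 0 the neighborhood is 011; the next row has 0 there.

0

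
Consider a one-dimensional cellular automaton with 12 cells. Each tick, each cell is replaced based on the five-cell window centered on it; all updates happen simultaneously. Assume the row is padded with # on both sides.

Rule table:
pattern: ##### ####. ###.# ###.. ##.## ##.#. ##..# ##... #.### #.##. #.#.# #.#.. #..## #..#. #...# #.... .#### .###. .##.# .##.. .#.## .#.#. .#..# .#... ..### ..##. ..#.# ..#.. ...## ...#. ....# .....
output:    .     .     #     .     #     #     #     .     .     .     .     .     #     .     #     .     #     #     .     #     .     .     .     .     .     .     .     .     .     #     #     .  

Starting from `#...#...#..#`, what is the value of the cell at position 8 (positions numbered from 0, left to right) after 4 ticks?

.

tick 1: ..##..##..#.
tick 2: ##.###.##...
tick 3: .##.###.#.#.
tick 4: #..#.###....
position 8 holds .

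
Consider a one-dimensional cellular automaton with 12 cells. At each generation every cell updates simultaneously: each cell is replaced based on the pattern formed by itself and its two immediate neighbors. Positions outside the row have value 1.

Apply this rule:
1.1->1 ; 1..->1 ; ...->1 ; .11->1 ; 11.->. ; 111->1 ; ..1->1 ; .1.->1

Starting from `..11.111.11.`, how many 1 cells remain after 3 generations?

9

111.111.11.1
11.111.11.11
1.111.11.111
count of 1: 9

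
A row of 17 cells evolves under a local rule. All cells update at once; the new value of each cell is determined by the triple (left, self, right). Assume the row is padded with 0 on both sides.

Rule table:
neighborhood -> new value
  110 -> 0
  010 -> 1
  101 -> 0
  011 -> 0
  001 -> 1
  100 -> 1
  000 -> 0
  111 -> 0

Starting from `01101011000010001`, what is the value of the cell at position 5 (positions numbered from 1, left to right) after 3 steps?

0

10001000100111011
11011101111000000
00000000000100000
position 5 holds 0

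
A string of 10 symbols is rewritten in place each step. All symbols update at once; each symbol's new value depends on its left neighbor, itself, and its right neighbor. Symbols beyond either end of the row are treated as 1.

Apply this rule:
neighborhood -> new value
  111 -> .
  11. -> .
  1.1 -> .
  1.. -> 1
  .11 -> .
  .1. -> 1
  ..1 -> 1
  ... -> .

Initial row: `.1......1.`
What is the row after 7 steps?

.11....11.

.11....11.
...1..1...
1.111111.1
..........
1........1
.1......1.  (repeats step 0; period 6)
step 7: .11....11.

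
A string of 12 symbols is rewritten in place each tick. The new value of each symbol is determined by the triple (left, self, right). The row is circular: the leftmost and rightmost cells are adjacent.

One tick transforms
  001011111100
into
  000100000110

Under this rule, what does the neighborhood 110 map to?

1

At position 9 the neighborhood is 110; the next row has 1 there.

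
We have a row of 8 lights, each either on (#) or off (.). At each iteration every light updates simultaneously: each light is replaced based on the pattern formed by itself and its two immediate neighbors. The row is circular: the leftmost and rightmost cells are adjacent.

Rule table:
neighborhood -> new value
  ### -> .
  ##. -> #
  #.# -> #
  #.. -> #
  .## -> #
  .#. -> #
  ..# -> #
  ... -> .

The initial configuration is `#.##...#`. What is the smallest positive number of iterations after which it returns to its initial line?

iteration 1: #####.##
iteration 2: ....###.
iteration 3: ...##.##
iteration 4: #.######
iteration 5: ###.....
iteration 6: #.##...#

6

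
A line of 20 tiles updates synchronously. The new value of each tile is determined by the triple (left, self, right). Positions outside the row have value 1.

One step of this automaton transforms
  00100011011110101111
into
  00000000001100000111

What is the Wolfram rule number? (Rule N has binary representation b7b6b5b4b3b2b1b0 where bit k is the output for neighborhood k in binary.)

position 10: 111 → 1  (bit 7 = 1)
position 7: 110 → 0  (bit 6 = 0)
position 8: 101 → 0  (bit 5 = 0)
position 0: 100 → 0  (bit 4 = 0)
position 6: 011 → 0  (bit 3 = 0)
position 2: 010 → 0  (bit 2 = 0)
position 1: 001 → 0  (bit 1 = 0)
position 4: 000 → 0  (bit 0 = 0)
bits b7..b0 = 10000000 = 128

128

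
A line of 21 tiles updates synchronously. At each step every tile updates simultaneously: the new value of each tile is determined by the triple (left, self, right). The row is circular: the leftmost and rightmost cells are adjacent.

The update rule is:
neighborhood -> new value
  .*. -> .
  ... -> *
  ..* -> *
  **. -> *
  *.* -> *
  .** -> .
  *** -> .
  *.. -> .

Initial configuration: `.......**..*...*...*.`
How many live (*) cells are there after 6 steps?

10

*******.*.*..**..**..
......**.*..*.*.*.*.*
.*****.**..*.*.*.*.*.
*....**.*.*.*.*.*.*..
..***.**.*.*.*.*.*..*
.*..**.**.*.*.*.*..*.
count of *: 10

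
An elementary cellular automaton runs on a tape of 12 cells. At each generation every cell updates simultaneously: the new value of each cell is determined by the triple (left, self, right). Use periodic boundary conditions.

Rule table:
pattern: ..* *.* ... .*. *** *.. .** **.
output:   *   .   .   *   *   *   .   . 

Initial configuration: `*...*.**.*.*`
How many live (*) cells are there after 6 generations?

generation 1: .*.**....*..
generation 2: **...*..***.
generation 3: ..*.****.*..
generation 4: .**..**..**.
generation 5: *..**..**..*
generation 6: .**..**..**.
count of *: 6

6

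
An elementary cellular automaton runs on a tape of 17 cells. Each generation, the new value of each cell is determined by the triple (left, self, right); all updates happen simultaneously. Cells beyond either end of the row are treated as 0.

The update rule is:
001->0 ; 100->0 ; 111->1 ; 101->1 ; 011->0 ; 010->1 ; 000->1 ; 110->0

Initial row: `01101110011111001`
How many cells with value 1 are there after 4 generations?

00010100001110001
11011101100100101
00101010000100111
10111110110100010
count of 1: 10

10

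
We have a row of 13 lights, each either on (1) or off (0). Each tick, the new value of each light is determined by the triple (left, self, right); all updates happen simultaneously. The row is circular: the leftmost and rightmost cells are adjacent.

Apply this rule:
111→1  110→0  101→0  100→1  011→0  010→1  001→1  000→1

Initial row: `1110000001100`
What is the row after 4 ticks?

1110000111101

0101111110011
0100111101100
1111011000011
1110000111101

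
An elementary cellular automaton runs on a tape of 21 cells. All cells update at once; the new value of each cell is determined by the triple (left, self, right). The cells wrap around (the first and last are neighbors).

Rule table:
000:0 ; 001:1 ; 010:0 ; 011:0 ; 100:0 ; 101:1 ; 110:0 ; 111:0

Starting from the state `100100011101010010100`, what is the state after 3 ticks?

100010001010010100100

tick 1: 001000100010100101001
tick 2: 010001000101001010010
tick 3: 100010001010010100100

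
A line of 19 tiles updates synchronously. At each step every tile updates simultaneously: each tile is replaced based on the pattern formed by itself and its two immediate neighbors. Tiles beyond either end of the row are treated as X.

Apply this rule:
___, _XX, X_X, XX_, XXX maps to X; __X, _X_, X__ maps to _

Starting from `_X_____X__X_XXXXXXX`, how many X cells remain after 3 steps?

17

X__XXX_____XXXXXXXX
X__XXX_XXX_XXXXXXXX
X__XXXXXXXXXXXXXXXX
count of X: 17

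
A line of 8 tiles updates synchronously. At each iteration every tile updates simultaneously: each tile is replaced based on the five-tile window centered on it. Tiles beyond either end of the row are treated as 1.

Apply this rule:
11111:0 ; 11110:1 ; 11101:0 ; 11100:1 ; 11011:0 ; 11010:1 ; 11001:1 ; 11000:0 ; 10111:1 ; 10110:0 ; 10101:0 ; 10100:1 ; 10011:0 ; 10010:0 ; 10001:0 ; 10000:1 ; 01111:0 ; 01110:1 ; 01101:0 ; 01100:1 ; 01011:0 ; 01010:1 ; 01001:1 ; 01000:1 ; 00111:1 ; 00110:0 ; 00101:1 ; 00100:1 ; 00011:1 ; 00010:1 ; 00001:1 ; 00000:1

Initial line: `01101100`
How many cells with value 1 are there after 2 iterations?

00000110
01111000
count of 1: 4

4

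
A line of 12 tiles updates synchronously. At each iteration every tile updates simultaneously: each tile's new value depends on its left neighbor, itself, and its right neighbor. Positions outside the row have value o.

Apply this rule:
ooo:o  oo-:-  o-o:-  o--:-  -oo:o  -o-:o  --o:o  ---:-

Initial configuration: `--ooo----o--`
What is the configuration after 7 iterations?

-o-o--oooooo

iteration 1: -ooo----oo-o
iteration 2: -oo----oo--o
iteration 3: -o----oo--oo
iteration 4: -o---oo--ooo
iteration 5: -o--oo--oooo
iteration 6: -o-oo--ooooo
iteration 7: -o-o--oooooo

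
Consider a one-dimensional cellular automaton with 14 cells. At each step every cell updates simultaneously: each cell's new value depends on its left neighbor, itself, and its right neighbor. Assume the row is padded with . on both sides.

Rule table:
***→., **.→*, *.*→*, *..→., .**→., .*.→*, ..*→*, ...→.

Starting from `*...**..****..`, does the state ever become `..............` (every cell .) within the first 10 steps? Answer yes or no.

no

step 1: *..*.*.*...*..
step 2: *.******..**..
step 3: **.....*.*.*..
step 4: .*....******..
step 5: **...*.....*..
step 6: .*..**....**..
step 7: **.*.*...*.*..
step 8: .*****..****..
step 9: *....*.*...*..
step 10: *...****..**..
step 10 is *...****..**.., still not uniform .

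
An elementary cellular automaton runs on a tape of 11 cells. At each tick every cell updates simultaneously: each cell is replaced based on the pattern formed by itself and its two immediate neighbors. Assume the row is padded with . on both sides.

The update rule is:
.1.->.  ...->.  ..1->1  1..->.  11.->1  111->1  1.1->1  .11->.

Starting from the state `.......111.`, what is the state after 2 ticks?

.....1.1.1.

tick 1: ......1.11.
tick 2: .....1.1.1.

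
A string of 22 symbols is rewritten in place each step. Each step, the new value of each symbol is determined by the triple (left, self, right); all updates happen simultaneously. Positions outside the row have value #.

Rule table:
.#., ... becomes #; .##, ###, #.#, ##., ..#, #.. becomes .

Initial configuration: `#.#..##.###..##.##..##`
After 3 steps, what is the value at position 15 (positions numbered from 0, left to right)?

.

step 1: ..#...................
step 2: ..#.#################.
step 3: ..#...................
position 15 holds .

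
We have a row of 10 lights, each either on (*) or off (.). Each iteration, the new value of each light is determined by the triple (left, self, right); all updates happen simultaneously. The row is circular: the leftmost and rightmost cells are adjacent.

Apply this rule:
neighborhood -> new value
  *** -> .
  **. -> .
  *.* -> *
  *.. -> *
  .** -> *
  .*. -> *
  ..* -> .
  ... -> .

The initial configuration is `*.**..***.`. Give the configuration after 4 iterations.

***.*.*..*
...*****.*
*..*....**
.*.**...*.

.*.**...*.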